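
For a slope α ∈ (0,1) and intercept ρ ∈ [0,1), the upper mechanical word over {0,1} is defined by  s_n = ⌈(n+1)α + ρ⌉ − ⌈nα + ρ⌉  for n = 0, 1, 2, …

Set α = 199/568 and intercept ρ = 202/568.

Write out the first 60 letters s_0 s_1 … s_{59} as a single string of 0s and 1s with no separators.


010010010010010010100100100100100100101001001001001001001010

n=0: ⌈(1·199+202)/568⌉ − ⌈(0·199+202)/568⌉ = ⌈401/568⌉ − ⌈202/568⌉ = 1 − 1 = 0
n=1: ⌈(2·199+202)/568⌉ − ⌈(1·199+202)/568⌉ = ⌈600/568⌉ − ⌈401/568⌉ = 2 − 1 = 1
n=2: ⌈(3·199+202)/568⌉ − ⌈(2·199+202)/568⌉ = ⌈799/568⌉ − ⌈600/568⌉ = 2 − 2 = 0
n=3: ⌈(4·199+202)/568⌉ − ⌈(3·199+202)/568⌉ = ⌈998/568⌉ − ⌈799/568⌉ = 2 − 2 = 0
n=4: ⌈(5·199+202)/568⌉ − ⌈(4·199+202)/568⌉ = ⌈1197/568⌉ − ⌈998/568⌉ = 3 − 2 = 1
n=5: ⌈(6·199+202)/568⌉ − ⌈(5·199+202)/568⌉ = ⌈1396/568⌉ − ⌈1197/568⌉ = 3 − 3 = 0
n=6: ⌈(7·199+202)/568⌉ − ⌈(6·199+202)/568⌉ = ⌈1595/568⌉ − ⌈1396/568⌉ = 3 − 3 = 0
n=7: ⌈(8·199+202)/568⌉ − ⌈(7·199+202)/568⌉ = ⌈1794/568⌉ − ⌈1595/568⌉ = 4 − 3 = 1
n=8: ⌈(9·199+202)/568⌉ − ⌈(8·199+202)/568⌉ = ⌈1993/568⌉ − ⌈1794/568⌉ = 4 − 4 = 0
n=9: ⌈(10·199+202)/568⌉ − ⌈(9·199+202)/568⌉ = ⌈2192/568⌉ − ⌈1993/568⌉ = 4 − 4 = 0
n=10: ⌈(11·199+202)/568⌉ − ⌈(10·199+202)/568⌉ = ⌈2391/568⌉ − ⌈2192/568⌉ = 5 − 4 = 1
n=11: ⌈(12·199+202)/568⌉ − ⌈(11·199+202)/568⌉ = ⌈2590/568⌉ − ⌈2391/568⌉ = 5 − 5 = 0
n=12: ⌈(13·199+202)/568⌉ − ⌈(12·199+202)/568⌉ = ⌈2789/568⌉ − ⌈2590/568⌉ = 5 − 5 = 0
n=13: ⌈(14·199+202)/568⌉ − ⌈(13·199+202)/568⌉ = ⌈2988/568⌉ − ⌈2789/568⌉ = 6 − 5 = 1
n=14: ⌈(15·199+202)/568⌉ − ⌈(14·199+202)/568⌉ = ⌈3187/568⌉ − ⌈2988/568⌉ = 6 − 6 = 0
n=15: ⌈(16·199+202)/568⌉ − ⌈(15·199+202)/568⌉ = ⌈3386/568⌉ − ⌈3187/568⌉ = 6 − 6 = 0
n=16: ⌈(17·199+202)/568⌉ − ⌈(16·199+202)/568⌉ = ⌈3585/568⌉ − ⌈3386/568⌉ = 7 − 6 = 1
n=17: ⌈(18·199+202)/568⌉ − ⌈(17·199+202)/568⌉ = ⌈3784/568⌉ − ⌈3585/568⌉ = 7 − 7 = 0
n=18: ⌈(19·199+202)/568⌉ − ⌈(18·199+202)/568⌉ = ⌈3983/568⌉ − ⌈3784/568⌉ = 8 − 7 = 1
n=19: ⌈(20·199+202)/568⌉ − ⌈(19·199+202)/568⌉ = ⌈4182/568⌉ − ⌈3983/568⌉ = 8 − 8 = 0
n=20: ⌈(21·199+202)/568⌉ − ⌈(20·199+202)/568⌉ = ⌈4381/568⌉ − ⌈4182/568⌉ = 8 − 8 = 0
n=21: ⌈(22·199+202)/568⌉ − ⌈(21·199+202)/568⌉ = ⌈4580/568⌉ − ⌈4381/568⌉ = 9 − 8 = 1
n=22: ⌈(23·199+202)/568⌉ − ⌈(22·199+202)/568⌉ = ⌈4779/568⌉ − ⌈4580/568⌉ = 9 − 9 = 0
n=23: ⌈(24·199+202)/568⌉ − ⌈(23·199+202)/568⌉ = ⌈4978/568⌉ − ⌈4779/568⌉ = 9 − 9 = 0
n=24: ⌈(25·199+202)/568⌉ − ⌈(24·199+202)/568⌉ = ⌈5177/568⌉ − ⌈4978/568⌉ = 10 − 9 = 1
n=25: ⌈(26·199+202)/568⌉ − ⌈(25·199+202)/568⌉ = ⌈5376/568⌉ − ⌈5177/568⌉ = 10 − 10 = 0
n=26: ⌈(27·199+202)/568⌉ − ⌈(26·199+202)/568⌉ = ⌈5575/568⌉ − ⌈5376/568⌉ = 10 − 10 = 0
n=27: ⌈(28·199+202)/568⌉ − ⌈(27·199+202)/568⌉ = ⌈5774/568⌉ − ⌈5575/568⌉ = 11 − 10 = 1
n=28: ⌈(29·199+202)/568⌉ − ⌈(28·199+202)/568⌉ = ⌈5973/568⌉ − ⌈5774/568⌉ = 11 − 11 = 0
n=29: ⌈(30·199+202)/568⌉ − ⌈(29·199+202)/568⌉ = ⌈6172/568⌉ − ⌈5973/568⌉ = 11 − 11 = 0
n=30: ⌈(31·199+202)/568⌉ − ⌈(30·199+202)/568⌉ = ⌈6371/568⌉ − ⌈6172/568⌉ = 12 − 11 = 1
n=31: ⌈(32·199+202)/568⌉ − ⌈(31·199+202)/568⌉ = ⌈6570/568⌉ − ⌈6371/568⌉ = 12 − 12 = 0
n=32: ⌈(33·199+202)/568⌉ − ⌈(32·199+202)/568⌉ = ⌈6769/568⌉ − ⌈6570/568⌉ = 12 − 12 = 0
n=33: ⌈(34·199+202)/568⌉ − ⌈(33·199+202)/568⌉ = ⌈6968/568⌉ − ⌈6769/568⌉ = 13 − 12 = 1
n=34: ⌈(35·199+202)/568⌉ − ⌈(34·199+202)/568⌉ = ⌈7167/568⌉ − ⌈6968/568⌉ = 13 − 13 = 0
n=35: ⌈(36·199+202)/568⌉ − ⌈(35·199+202)/568⌉ = ⌈7366/568⌉ − ⌈7167/568⌉ = 13 − 13 = 0
n=36: ⌈(37·199+202)/568⌉ − ⌈(36·199+202)/568⌉ = ⌈7565/568⌉ − ⌈7366/568⌉ = 14 − 13 = 1
n=37: ⌈(38·199+202)/568⌉ − ⌈(37·199+202)/568⌉ = ⌈7764/568⌉ − ⌈7565/568⌉ = 14 − 14 = 0
n=38: ⌈(39·199+202)/568⌉ − ⌈(38·199+202)/568⌉ = ⌈7963/568⌉ − ⌈7764/568⌉ = 15 − 14 = 1
n=39: ⌈(40·199+202)/568⌉ − ⌈(39·199+202)/568⌉ = ⌈8162/568⌉ − ⌈7963/568⌉ = 15 − 15 = 0
n=40: ⌈(41·199+202)/568⌉ − ⌈(40·199+202)/568⌉ = ⌈8361/568⌉ − ⌈8162/568⌉ = 15 − 15 = 0
n=41: ⌈(42·199+202)/568⌉ − ⌈(41·199+202)/568⌉ = ⌈8560/568⌉ − ⌈8361/568⌉ = 16 − 15 = 1
n=42: ⌈(43·199+202)/568⌉ − ⌈(42·199+202)/568⌉ = ⌈8759/568⌉ − ⌈8560/568⌉ = 16 − 16 = 0
n=43: ⌈(44·199+202)/568⌉ − ⌈(43·199+202)/568⌉ = ⌈8958/568⌉ − ⌈8759/568⌉ = 16 − 16 = 0
n=44: ⌈(45·199+202)/568⌉ − ⌈(44·199+202)/568⌉ = ⌈9157/568⌉ − ⌈8958/568⌉ = 17 − 16 = 1
n=45: ⌈(46·199+202)/568⌉ − ⌈(45·199+202)/568⌉ = ⌈9356/568⌉ − ⌈9157/568⌉ = 17 − 17 = 0
n=46: ⌈(47·199+202)/568⌉ − ⌈(46·199+202)/568⌉ = ⌈9555/568⌉ − ⌈9356/568⌉ = 17 − 17 = 0
n=47: ⌈(48·199+202)/568⌉ − ⌈(47·199+202)/568⌉ = ⌈9754/568⌉ − ⌈9555/568⌉ = 18 − 17 = 1
n=48: ⌈(49·199+202)/568⌉ − ⌈(48·199+202)/568⌉ = ⌈9953/568⌉ − ⌈9754/568⌉ = 18 − 18 = 0
n=49: ⌈(50·199+202)/568⌉ − ⌈(49·199+202)/568⌉ = ⌈10152/568⌉ − ⌈9953/568⌉ = 18 − 18 = 0
n=50: ⌈(51·199+202)/568⌉ − ⌈(50·199+202)/568⌉ = ⌈10351/568⌉ − ⌈10152/568⌉ = 19 − 18 = 1
n=51: ⌈(52·199+202)/568⌉ − ⌈(51·199+202)/568⌉ = ⌈10550/568⌉ − ⌈10351/568⌉ = 19 − 19 = 0
n=52: ⌈(53·199+202)/568⌉ − ⌈(52·199+202)/568⌉ = ⌈10749/568⌉ − ⌈10550/568⌉ = 19 − 19 = 0
n=53: ⌈(54·199+202)/568⌉ − ⌈(53·199+202)/568⌉ = ⌈10948/568⌉ − ⌈10749/568⌉ = 20 − 19 = 1
n=54: ⌈(55·199+202)/568⌉ − ⌈(54·199+202)/568⌉ = ⌈11147/568⌉ − ⌈10948/568⌉ = 20 − 20 = 0
n=55: ⌈(56·199+202)/568⌉ − ⌈(55·199+202)/568⌉ = ⌈11346/568⌉ − ⌈11147/568⌉ = 20 − 20 = 0
n=56: ⌈(57·199+202)/568⌉ − ⌈(56·199+202)/568⌉ = ⌈11545/568⌉ − ⌈11346/568⌉ = 21 − 20 = 1
n=57: ⌈(58·199+202)/568⌉ − ⌈(57·199+202)/568⌉ = ⌈11744/568⌉ − ⌈11545/568⌉ = 21 − 21 = 0
n=58: ⌈(59·199+202)/568⌉ − ⌈(58·199+202)/568⌉ = ⌈11943/568⌉ − ⌈11744/568⌉ = 22 − 21 = 1
n=59: ⌈(60·199+202)/568⌉ − ⌈(59·199+202)/568⌉ = ⌈12142/568⌉ − ⌈11943/568⌉ = 22 − 22 = 0


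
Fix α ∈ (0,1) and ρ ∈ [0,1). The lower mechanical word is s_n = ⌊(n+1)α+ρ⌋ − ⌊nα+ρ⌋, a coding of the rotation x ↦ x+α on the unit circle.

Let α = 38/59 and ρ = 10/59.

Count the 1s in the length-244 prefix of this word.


157

#1s = Σ_{n=0}^{243} s_n = Σ_{n=0}^{243} (⌊(n+1)α+ρ⌋ − ⌊nα+ρ⌋)
the sum telescopes: every ⌊nα+ρ⌋ with 0 < n < 244 appears once with + and once with −, leaving ⌊244α+ρ⌋ − ⌊0·α+ρ⌋
244α + ρ = (244·38 + 10) / 59 = 9282/59
ρ = 10/59
⌊9282/59⌋ = 157,  ⌊10/59⌋ = 0
#1s = 157 − 0 = 157


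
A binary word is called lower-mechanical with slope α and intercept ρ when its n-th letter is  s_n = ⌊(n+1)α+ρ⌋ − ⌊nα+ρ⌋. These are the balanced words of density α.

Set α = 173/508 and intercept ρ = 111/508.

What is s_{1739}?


0

(n+1)α + ρ = (1740·173 + 111) / 508 = 301131/508
nα + ρ     = (1739·173 + 111) / 508 = 300958/508
⌊301131/508⌋ = 592,  ⌊300958/508⌋ = 592
s_{1739} = 592 − 592 = 0


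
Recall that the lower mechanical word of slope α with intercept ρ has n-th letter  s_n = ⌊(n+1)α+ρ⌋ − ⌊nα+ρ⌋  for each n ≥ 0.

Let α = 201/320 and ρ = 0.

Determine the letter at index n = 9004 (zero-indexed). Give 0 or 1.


(n+1)α + ρ = (9005·201) / 320 = 1810005/320
nα + ρ     = (9004·201) / 320 = 1809804/320
⌊1810005/320⌋ = 5656,  ⌊1809804/320⌋ = 5655
s_{9004} = 5656 − 5655 = 1

1


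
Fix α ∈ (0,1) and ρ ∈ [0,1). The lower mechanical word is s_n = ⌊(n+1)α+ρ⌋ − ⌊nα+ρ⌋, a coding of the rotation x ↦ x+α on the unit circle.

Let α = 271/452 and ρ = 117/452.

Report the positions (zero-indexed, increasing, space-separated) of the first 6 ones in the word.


1 2 4 6 7 9

n=0: ⌊388/452⌋−⌊117/452⌋ = 0−0 = 0
n=1: ⌊659/452⌋−⌊388/452⌋ = 1−0 = 1  ← one
n=2: ⌊930/452⌋−⌊659/452⌋ = 2−1 = 1  ← one
n=3: ⌊1201/452⌋−⌊930/452⌋ = 2−2 = 0
n=4: ⌊1472/452⌋−⌊1201/452⌋ = 3−2 = 1  ← one
n=5: ⌊1743/452⌋−⌊1472/452⌋ = 3−3 = 0
n=6: ⌊2014/452⌋−⌊1743/452⌋ = 4−3 = 1  ← one
n=7: ⌊2285/452⌋−⌊2014/452⌋ = 5−4 = 1  ← one
n=8: ⌊2556/452⌋−⌊2285/452⌋ = 5−5 = 0
n=9: ⌊2827/452⌋−⌊2556/452⌋ = 6−5 = 1  ← one
positions of the first 6 ones: 1 2 4 6 7 9


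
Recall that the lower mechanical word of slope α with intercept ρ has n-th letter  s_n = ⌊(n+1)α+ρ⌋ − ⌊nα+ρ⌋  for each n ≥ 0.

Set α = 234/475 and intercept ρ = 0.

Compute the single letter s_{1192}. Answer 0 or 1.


(n+1)α + ρ = (1193·234) / 475 = 279162/475
nα + ρ     = (1192·234) / 475 = 278928/475
⌊279162/475⌋ = 587,  ⌊278928/475⌋ = 587
s_{1192} = 587 − 587 = 0

0


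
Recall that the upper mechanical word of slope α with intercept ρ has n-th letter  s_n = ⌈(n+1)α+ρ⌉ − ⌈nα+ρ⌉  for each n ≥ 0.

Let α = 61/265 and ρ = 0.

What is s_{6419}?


(n+1)α + ρ = (6420·61) / 265 = 391620/265
nα + ρ     = (6419·61) / 265 = 391559/265
⌈391620/265⌉ = 1478,  ⌈391559/265⌉ = 1478
s_{6419} = 1478 − 1478 = 0

0


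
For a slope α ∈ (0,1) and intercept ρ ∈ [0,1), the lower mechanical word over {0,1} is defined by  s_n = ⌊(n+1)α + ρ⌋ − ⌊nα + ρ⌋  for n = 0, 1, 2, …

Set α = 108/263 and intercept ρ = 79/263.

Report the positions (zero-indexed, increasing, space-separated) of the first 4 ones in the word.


1 4 6 9

n=0: ⌊187/263⌋−⌊79/263⌋ = 0−0 = 0
n=1: ⌊295/263⌋−⌊187/263⌋ = 1−0 = 1  ← one
n=2: ⌊403/263⌋−⌊295/263⌋ = 1−1 = 0
n=3: ⌊511/263⌋−⌊403/263⌋ = 1−1 = 0
n=4: ⌊619/263⌋−⌊511/263⌋ = 2−1 = 1  ← one
n=5: ⌊727/263⌋−⌊619/263⌋ = 2−2 = 0
n=6: ⌊835/263⌋−⌊727/263⌋ = 3−2 = 1  ← one
n=7: ⌊943/263⌋−⌊835/263⌋ = 3−3 = 0
n=8: ⌊1051/263⌋−⌊943/263⌋ = 3−3 = 0
n=9: ⌊1159/263⌋−⌊1051/263⌋ = 4−3 = 1  ← one
positions of the first 4 ones: 1 4 6 9


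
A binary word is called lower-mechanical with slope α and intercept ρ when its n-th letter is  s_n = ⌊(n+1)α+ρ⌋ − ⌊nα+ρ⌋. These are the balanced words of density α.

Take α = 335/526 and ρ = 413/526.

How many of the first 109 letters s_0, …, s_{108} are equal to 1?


#1s = Σ_{n=0}^{108} s_n = Σ_{n=0}^{108} (⌊(n+1)α+ρ⌋ − ⌊nα+ρ⌋)
the sum telescopes: every ⌊nα+ρ⌋ with 0 < n < 109 appears once with + and once with −, leaving ⌊109α+ρ⌋ − ⌊0·α+ρ⌋
109α + ρ = (109·335 + 413) / 526 = 36928/526
ρ = 413/526
⌊36928/526⌋ = 70,  ⌊413/526⌋ = 0
#1s = 70 − 0 = 70

70


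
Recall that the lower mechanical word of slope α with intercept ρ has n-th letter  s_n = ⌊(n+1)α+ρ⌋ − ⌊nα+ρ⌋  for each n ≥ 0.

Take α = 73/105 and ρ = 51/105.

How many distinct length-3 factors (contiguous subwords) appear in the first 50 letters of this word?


t_n = ⌊(n·73+51)/105⌋ for n = 0 … 50:
  n=0…9: ⌊51/105⌋=0 ⌊124/105⌋=1 ⌊197/105⌋=1 ⌊270/105⌋=2 ⌊343/105⌋=3 ⌊416/105⌋=3 ⌊489/105⌋=4 ⌊562/105⌋=5 ⌊635/105⌋=6 ⌊708/105⌋=6
  n=10…19: ⌊781/105⌋=7 ⌊854/105⌋=8 ⌊927/105⌋=8 ⌊1000/105⌋=9 ⌊1073/105⌋=10 ⌊1146/105⌋=10 ⌊1219/105⌋=11 ⌊1292/105⌋=12 ⌊1365/105⌋=13 ⌊1438/105⌋=13
  n=20…29: ⌊1511/105⌋=14 ⌊1584/105⌋=15 ⌊1657/105⌋=15 ⌊1730/105⌋=16 ⌊1803/105⌋=17 ⌊1876/105⌋=17 ⌊1949/105⌋=18 ⌊2022/105⌋=19 ⌊2095/105⌋=19 ⌊2168/105⌋=20
  n=30…39: ⌊2241/105⌋=21 ⌊2314/105⌋=22 ⌊2387/105⌋=22 ⌊2460/105⌋=23 ⌊2533/105⌋=24 ⌊2606/105⌋=24 ⌊2679/105⌋=25 ⌊2752/105⌋=26 ⌊2825/105⌋=26 ⌊2898/105⌋=27
  n=40…49: ⌊2971/105⌋=28 ⌊3044/105⌋=28 ⌊3117/105⌋=29 ⌊3190/105⌋=30 ⌊3263/105⌋=31 ⌊3336/105⌋=31 ⌊3409/105⌋=32 ⌊3482/105⌋=33 ⌊3555/105⌋=33 ⌊3628/105⌋=34
  n=50: ⌊3701/105⌋=35
s_n = t_(n+1) − t_n for n = 0 … 49 gives
prefix = 10110111011011011101101101101110110110110111011011
slide a length-3 window over [0..2] … [47..49] (48 windows); first occurrence of each distinct factor:
  [  0..  2] 101
  [  1..  3] 011
  [  2..  4] 110
  [  5..  7] 111
  (the other 44 windows repeat one of these)
distinct factors: {011, 101, 110, 111}
count = 4  (Sturmian bound for length 3 is 4)

4


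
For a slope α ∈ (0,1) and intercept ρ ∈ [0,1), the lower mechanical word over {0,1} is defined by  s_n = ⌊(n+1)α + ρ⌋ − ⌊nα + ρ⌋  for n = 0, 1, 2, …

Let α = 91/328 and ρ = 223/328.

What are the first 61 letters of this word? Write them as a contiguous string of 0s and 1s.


0100100010010001000100100010010001000100100010001001000100100

n=0: ⌊(1·91+223)/328⌋ − ⌊(0·91+223)/328⌋ = ⌊314/328⌋ − ⌊223/328⌋ = 0 − 0 = 0
n=1: ⌊(2·91+223)/328⌋ − ⌊(1·91+223)/328⌋ = ⌊405/328⌋ − ⌊314/328⌋ = 1 − 0 = 1
n=2: ⌊(3·91+223)/328⌋ − ⌊(2·91+223)/328⌋ = ⌊496/328⌋ − ⌊405/328⌋ = 1 − 1 = 0
n=3: ⌊(4·91+223)/328⌋ − ⌊(3·91+223)/328⌋ = ⌊587/328⌋ − ⌊496/328⌋ = 1 − 1 = 0
n=4: ⌊(5·91+223)/328⌋ − ⌊(4·91+223)/328⌋ = ⌊678/328⌋ − ⌊587/328⌋ = 2 − 1 = 1
n=5: ⌊(6·91+223)/328⌋ − ⌊(5·91+223)/328⌋ = ⌊769/328⌋ − ⌊678/328⌋ = 2 − 2 = 0
n=6: ⌊(7·91+223)/328⌋ − ⌊(6·91+223)/328⌋ = ⌊860/328⌋ − ⌊769/328⌋ = 2 − 2 = 0
n=7: ⌊(8·91+223)/328⌋ − ⌊(7·91+223)/328⌋ = ⌊951/328⌋ − ⌊860/328⌋ = 2 − 2 = 0
n=8: ⌊(9·91+223)/328⌋ − ⌊(8·91+223)/328⌋ = ⌊1042/328⌋ − ⌊951/328⌋ = 3 − 2 = 1
n=9: ⌊(10·91+223)/328⌋ − ⌊(9·91+223)/328⌋ = ⌊1133/328⌋ − ⌊1042/328⌋ = 3 − 3 = 0
n=10: ⌊(11·91+223)/328⌋ − ⌊(10·91+223)/328⌋ = ⌊1224/328⌋ − ⌊1133/328⌋ = 3 − 3 = 0
n=11: ⌊(12·91+223)/328⌋ − ⌊(11·91+223)/328⌋ = ⌊1315/328⌋ − ⌊1224/328⌋ = 4 − 3 = 1
n=12: ⌊(13·91+223)/328⌋ − ⌊(12·91+223)/328⌋ = ⌊1406/328⌋ − ⌊1315/328⌋ = 4 − 4 = 0
n=13: ⌊(14·91+223)/328⌋ − ⌊(13·91+223)/328⌋ = ⌊1497/328⌋ − ⌊1406/328⌋ = 4 − 4 = 0
n=14: ⌊(15·91+223)/328⌋ − ⌊(14·91+223)/328⌋ = ⌊1588/328⌋ − ⌊1497/328⌋ = 4 − 4 = 0
n=15: ⌊(16·91+223)/328⌋ − ⌊(15·91+223)/328⌋ = ⌊1679/328⌋ − ⌊1588/328⌋ = 5 − 4 = 1
n=16: ⌊(17·91+223)/328⌋ − ⌊(16·91+223)/328⌋ = ⌊1770/328⌋ − ⌊1679/328⌋ = 5 − 5 = 0
n=17: ⌊(18·91+223)/328⌋ − ⌊(17·91+223)/328⌋ = ⌊1861/328⌋ − ⌊1770/328⌋ = 5 − 5 = 0
n=18: ⌊(19·91+223)/328⌋ − ⌊(18·91+223)/328⌋ = ⌊1952/328⌋ − ⌊1861/328⌋ = 5 − 5 = 0
n=19: ⌊(20·91+223)/328⌋ − ⌊(19·91+223)/328⌋ = ⌊2043/328⌋ − ⌊1952/328⌋ = 6 − 5 = 1
n=20: ⌊(21·91+223)/328⌋ − ⌊(20·91+223)/328⌋ = ⌊2134/328⌋ − ⌊2043/328⌋ = 6 − 6 = 0
n=21: ⌊(22·91+223)/328⌋ − ⌊(21·91+223)/328⌋ = ⌊2225/328⌋ − ⌊2134/328⌋ = 6 − 6 = 0
n=22: ⌊(23·91+223)/328⌋ − ⌊(22·91+223)/328⌋ = ⌊2316/328⌋ − ⌊2225/328⌋ = 7 − 6 = 1
n=23: ⌊(24·91+223)/328⌋ − ⌊(23·91+223)/328⌋ = ⌊2407/328⌋ − ⌊2316/328⌋ = 7 − 7 = 0
n=24: ⌊(25·91+223)/328⌋ − ⌊(24·91+223)/328⌋ = ⌊2498/328⌋ − ⌊2407/328⌋ = 7 − 7 = 0
n=25: ⌊(26·91+223)/328⌋ − ⌊(25·91+223)/328⌋ = ⌊2589/328⌋ − ⌊2498/328⌋ = 7 − 7 = 0
n=26: ⌊(27·91+223)/328⌋ − ⌊(26·91+223)/328⌋ = ⌊2680/328⌋ − ⌊2589/328⌋ = 8 − 7 = 1
n=27: ⌊(28·91+223)/328⌋ − ⌊(27·91+223)/328⌋ = ⌊2771/328⌋ − ⌊2680/328⌋ = 8 − 8 = 0
n=28: ⌊(29·91+223)/328⌋ − ⌊(28·91+223)/328⌋ = ⌊2862/328⌋ − ⌊2771/328⌋ = 8 − 8 = 0
n=29: ⌊(30·91+223)/328⌋ − ⌊(29·91+223)/328⌋ = ⌊2953/328⌋ − ⌊2862/328⌋ = 9 − 8 = 1
n=30: ⌊(31·91+223)/328⌋ − ⌊(30·91+223)/328⌋ = ⌊3044/328⌋ − ⌊2953/328⌋ = 9 − 9 = 0
n=31: ⌊(32·91+223)/328⌋ − ⌊(31·91+223)/328⌋ = ⌊3135/328⌋ − ⌊3044/328⌋ = 9 − 9 = 0
n=32: ⌊(33·91+223)/328⌋ − ⌊(32·91+223)/328⌋ = ⌊3226/328⌋ − ⌊3135/328⌋ = 9 − 9 = 0
n=33: ⌊(34·91+223)/328⌋ − ⌊(33·91+223)/328⌋ = ⌊3317/328⌋ − ⌊3226/328⌋ = 10 − 9 = 1
n=34: ⌊(35·91+223)/328⌋ − ⌊(34·91+223)/328⌋ = ⌊3408/328⌋ − ⌊3317/328⌋ = 10 − 10 = 0
n=35: ⌊(36·91+223)/328⌋ − ⌊(35·91+223)/328⌋ = ⌊3499/328⌋ − ⌊3408/328⌋ = 10 − 10 = 0
n=36: ⌊(37·91+223)/328⌋ − ⌊(36·91+223)/328⌋ = ⌊3590/328⌋ − ⌊3499/328⌋ = 10 − 10 = 0
n=37: ⌊(38·91+223)/328⌋ − ⌊(37·91+223)/328⌋ = ⌊3681/328⌋ − ⌊3590/328⌋ = 11 − 10 = 1
n=38: ⌊(39·91+223)/328⌋ − ⌊(38·91+223)/328⌋ = ⌊3772/328⌋ − ⌊3681/328⌋ = 11 − 11 = 0
n=39: ⌊(40·91+223)/328⌋ − ⌊(39·91+223)/328⌋ = ⌊3863/328⌋ − ⌊3772/328⌋ = 11 − 11 = 0
n=40: ⌊(41·91+223)/328⌋ − ⌊(40·91+223)/328⌋ = ⌊3954/328⌋ − ⌊3863/328⌋ = 12 − 11 = 1
n=41: ⌊(42·91+223)/328⌋ − ⌊(41·91+223)/328⌋ = ⌊4045/328⌋ − ⌊3954/328⌋ = 12 − 12 = 0
n=42: ⌊(43·91+223)/328⌋ − ⌊(42·91+223)/328⌋ = ⌊4136/328⌋ − ⌊4045/328⌋ = 12 − 12 = 0
n=43: ⌊(44·91+223)/328⌋ − ⌊(43·91+223)/328⌋ = ⌊4227/328⌋ − ⌊4136/328⌋ = 12 − 12 = 0
n=44: ⌊(45·91+223)/328⌋ − ⌊(44·91+223)/328⌋ = ⌊4318/328⌋ − ⌊4227/328⌋ = 13 − 12 = 1
n=45: ⌊(46·91+223)/328⌋ − ⌊(45·91+223)/328⌋ = ⌊4409/328⌋ − ⌊4318/328⌋ = 13 − 13 = 0
n=46: ⌊(47·91+223)/328⌋ − ⌊(46·91+223)/328⌋ = ⌊4500/328⌋ − ⌊4409/328⌋ = 13 − 13 = 0
n=47: ⌊(48·91+223)/328⌋ − ⌊(47·91+223)/328⌋ = ⌊4591/328⌋ − ⌊4500/328⌋ = 13 − 13 = 0
n=48: ⌊(49·91+223)/328⌋ − ⌊(48·91+223)/328⌋ = ⌊4682/328⌋ − ⌊4591/328⌋ = 14 − 13 = 1
n=49: ⌊(50·91+223)/328⌋ − ⌊(49·91+223)/328⌋ = ⌊4773/328⌋ − ⌊4682/328⌋ = 14 − 14 = 0
n=50: ⌊(51·91+223)/328⌋ − ⌊(50·91+223)/328⌋ = ⌊4864/328⌋ − ⌊4773/328⌋ = 14 − 14 = 0
n=51: ⌊(52·91+223)/328⌋ − ⌊(51·91+223)/328⌋ = ⌊4955/328⌋ − ⌊4864/328⌋ = 15 − 14 = 1
n=52: ⌊(53·91+223)/328⌋ − ⌊(52·91+223)/328⌋ = ⌊5046/328⌋ − ⌊4955/328⌋ = 15 − 15 = 0
n=53: ⌊(54·91+223)/328⌋ − ⌊(53·91+223)/328⌋ = ⌊5137/328⌋ − ⌊5046/328⌋ = 15 − 15 = 0
n=54: ⌊(55·91+223)/328⌋ − ⌊(54·91+223)/328⌋ = ⌊5228/328⌋ − ⌊5137/328⌋ = 15 − 15 = 0
n=55: ⌊(56·91+223)/328⌋ − ⌊(55·91+223)/328⌋ = ⌊5319/328⌋ − ⌊5228/328⌋ = 16 − 15 = 1
n=56: ⌊(57·91+223)/328⌋ − ⌊(56·91+223)/328⌋ = ⌊5410/328⌋ − ⌊5319/328⌋ = 16 − 16 = 0
n=57: ⌊(58·91+223)/328⌋ − ⌊(57·91+223)/328⌋ = ⌊5501/328⌋ − ⌊5410/328⌋ = 16 − 16 = 0
n=58: ⌊(59·91+223)/328⌋ − ⌊(58·91+223)/328⌋ = ⌊5592/328⌋ − ⌊5501/328⌋ = 17 − 16 = 1
n=59: ⌊(60·91+223)/328⌋ − ⌊(59·91+223)/328⌋ = ⌊5683/328⌋ − ⌊5592/328⌋ = 17 − 17 = 0
n=60: ⌊(61·91+223)/328⌋ − ⌊(60·91+223)/328⌋ = ⌊5774/328⌋ − ⌊5683/328⌋ = 17 − 17 = 0


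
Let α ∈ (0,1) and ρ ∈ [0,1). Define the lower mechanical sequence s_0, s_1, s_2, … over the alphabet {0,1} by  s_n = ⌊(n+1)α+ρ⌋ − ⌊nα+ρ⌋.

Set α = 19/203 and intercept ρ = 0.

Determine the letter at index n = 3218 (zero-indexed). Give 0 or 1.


0

(n+1)α + ρ = (3219·19) / 203 = 61161/203
nα + ρ     = (3218·19) / 203 = 61142/203
⌊61161/203⌋ = 301,  ⌊61142/203⌋ = 301
s_{3218} = 301 − 301 = 0


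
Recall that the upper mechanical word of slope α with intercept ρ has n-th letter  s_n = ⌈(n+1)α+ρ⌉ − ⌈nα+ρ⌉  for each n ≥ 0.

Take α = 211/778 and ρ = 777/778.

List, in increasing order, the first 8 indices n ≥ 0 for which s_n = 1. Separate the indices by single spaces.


0 3 7 11 14 18 22 25

n=0: ⌈988/778⌉−⌈777/778⌉ = 2−1 = 1  ← one
n=1: ⌈1199/778⌉−⌈988/778⌉ = 2−2 = 0
n=2: ⌈1410/778⌉−⌈1199/778⌉ = 2−2 = 0
n=3: ⌈1621/778⌉−⌈1410/778⌉ = 3−2 = 1  ← one
n=4: ⌈1832/778⌉−⌈1621/778⌉ = 3−3 = 0
n=5: ⌈2043/778⌉−⌈1832/778⌉ = 3−3 = 0
n=6: ⌈2254/778⌉−⌈2043/778⌉ = 3−3 = 0
n=7: ⌈2465/778⌉−⌈2254/778⌉ = 4−3 = 1  ← one
n=8: ⌈2676/778⌉−⌈2465/778⌉ = 4−4 = 0
n=9: ⌈2887/778⌉−⌈2676/778⌉ = 4−4 = 0
n=10: ⌈3098/778⌉−⌈2887/778⌉ = 4−4 = 0
n=11: ⌈3309/778⌉−⌈3098/778⌉ = 5−4 = 1  ← one
n=12: ⌈3520/778⌉−⌈3309/778⌉ = 5−5 = 0
n=13: ⌈3731/778⌉−⌈3520/778⌉ = 5−5 = 0
n=14: ⌈3942/778⌉−⌈3731/778⌉ = 6−5 = 1  ← one
n=15: ⌈4153/778⌉−⌈3942/778⌉ = 6−6 = 0
n=16: ⌈4364/778⌉−⌈4153/778⌉ = 6−6 = 0
n=17: ⌈4575/778⌉−⌈4364/778⌉ = 6−6 = 0
n=18: ⌈4786/778⌉−⌈4575/778⌉ = 7−6 = 1  ← one
n=19: ⌈4997/778⌉−⌈4786/778⌉ = 7−7 = 0
n=20: ⌈5208/778⌉−⌈4997/778⌉ = 7−7 = 0
n=21: ⌈5419/778⌉−⌈5208/778⌉ = 7−7 = 0
n=22: ⌈5630/778⌉−⌈5419/778⌉ = 8−7 = 1  ← one
n=23: ⌈5841/778⌉−⌈5630/778⌉ = 8−8 = 0
n=24: ⌈6052/778⌉−⌈5841/778⌉ = 8−8 = 0
n=25: ⌈6263/778⌉−⌈6052/778⌉ = 9−8 = 1  ← one
positions of the first 8 ones: 0 3 7 11 14 18 22 25


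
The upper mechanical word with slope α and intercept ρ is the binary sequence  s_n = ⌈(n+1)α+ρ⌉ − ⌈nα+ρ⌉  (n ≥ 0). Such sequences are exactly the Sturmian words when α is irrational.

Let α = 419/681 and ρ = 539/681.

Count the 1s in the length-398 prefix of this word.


245

#1s = Σ_{n=0}^{397} s_n = Σ_{n=0}^{397} (⌈(n+1)α+ρ⌉ − ⌈nα+ρ⌉)
the sum telescopes: every ⌈nα+ρ⌉ with 0 < n < 398 appears once with + and once with −, leaving ⌈398α+ρ⌉ − ⌈0·α+ρ⌉
398α + ρ = (398·419 + 539) / 681 = 167301/681
ρ = 539/681
⌈167301/681⌉ = 246,  ⌈539/681⌉ = 1
#1s = 246 − 1 = 245


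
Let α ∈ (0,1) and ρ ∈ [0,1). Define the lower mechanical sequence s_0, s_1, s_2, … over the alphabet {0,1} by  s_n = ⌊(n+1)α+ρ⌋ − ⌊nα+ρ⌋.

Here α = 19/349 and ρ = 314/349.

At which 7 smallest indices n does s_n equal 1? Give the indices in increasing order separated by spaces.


1 20 38 56 75 93 112

n=0: ⌊333/349⌋−⌊314/349⌋ = 0−0 = 0
n=1: ⌊352/349⌋−⌊333/349⌋ = 1−0 = 1  ← one
n=2: ⌊371/349⌋−⌊352/349⌋ = 1−1 = 0
n=3: ⌊390/349⌋−⌊371/349⌋ = 1−1 = 0
  …
n=20: ⌊713/349⌋−⌊694/349⌋ = 2−1 = 1  ← one
n=21: ⌊732/349⌋−⌊713/349⌋ = 2−2 = 0
n=22: ⌊751/349⌋−⌊732/349⌋ = 2−2 = 0
  …
n=38: ⌊1055/349⌋−⌊1036/349⌋ = 3−2 = 1  ← one
n=39: ⌊1074/349⌋−⌊1055/349⌋ = 3−3 = 0
n=40: ⌊1093/349⌋−⌊1074/349⌋ = 3−3 = 0
  …
n=56: ⌊1397/349⌋−⌊1378/349⌋ = 4−3 = 1  ← one
n=57: ⌊1416/349⌋−⌊1397/349⌋ = 4−4 = 0
n=58: ⌊1435/349⌋−⌊1416/349⌋ = 4−4 = 0
  …
n=75: ⌊1758/349⌋−⌊1739/349⌋ = 5−4 = 1  ← one
n=76: ⌊1777/349⌋−⌊1758/349⌋ = 5−5 = 0
n=77: ⌊1796/349⌋−⌊1777/349⌋ = 5−5 = 0
  …
n=93: ⌊2100/349⌋−⌊2081/349⌋ = 6−5 = 1  ← one
n=94: ⌊2119/349⌋−⌊2100/349⌋ = 6−6 = 0
n=95: ⌊2138/349⌋−⌊2119/349⌋ = 6−6 = 0
  …
n=112: ⌊2461/349⌋−⌊2442/349⌋ = 7−6 = 1  ← one
positions of the first 7 ones: 1 20 38 56 75 93 112


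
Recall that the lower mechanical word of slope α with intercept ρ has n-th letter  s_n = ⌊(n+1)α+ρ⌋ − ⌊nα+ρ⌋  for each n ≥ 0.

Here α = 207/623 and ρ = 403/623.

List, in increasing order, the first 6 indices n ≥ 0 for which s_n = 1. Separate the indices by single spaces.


1 4 7 10 13 16

n=0: ⌊610/623⌋−⌊403/623⌋ = 0−0 = 0
n=1: ⌊817/623⌋−⌊610/623⌋ = 1−0 = 1  ← one
n=2: ⌊1024/623⌋−⌊817/623⌋ = 1−1 = 0
n=3: ⌊1231/623⌋−⌊1024/623⌋ = 1−1 = 0
n=4: ⌊1438/623⌋−⌊1231/623⌋ = 2−1 = 1  ← one
n=5: ⌊1645/623⌋−⌊1438/623⌋ = 2−2 = 0
n=6: ⌊1852/623⌋−⌊1645/623⌋ = 2−2 = 0
n=7: ⌊2059/623⌋−⌊1852/623⌋ = 3−2 = 1  ← one
n=8: ⌊2266/623⌋−⌊2059/623⌋ = 3−3 = 0
n=9: ⌊2473/623⌋−⌊2266/623⌋ = 3−3 = 0
n=10: ⌊2680/623⌋−⌊2473/623⌋ = 4−3 = 1  ← one
n=11: ⌊2887/623⌋−⌊2680/623⌋ = 4−4 = 0
n=12: ⌊3094/623⌋−⌊2887/623⌋ = 4−4 = 0
n=13: ⌊3301/623⌋−⌊3094/623⌋ = 5−4 = 1  ← one
n=14: ⌊3508/623⌋−⌊3301/623⌋ = 5−5 = 0
n=15: ⌊3715/623⌋−⌊3508/623⌋ = 5−5 = 0
n=16: ⌊3922/623⌋−⌊3715/623⌋ = 6−5 = 1  ← one
positions of the first 6 ones: 1 4 7 10 13 16


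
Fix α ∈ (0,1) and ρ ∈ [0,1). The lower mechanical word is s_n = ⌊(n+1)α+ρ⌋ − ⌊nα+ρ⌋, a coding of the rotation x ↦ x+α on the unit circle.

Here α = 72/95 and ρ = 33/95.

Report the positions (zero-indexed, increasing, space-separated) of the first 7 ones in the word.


n=0: ⌊105/95⌋−⌊33/95⌋ = 1−0 = 1  ← one
n=1: ⌊177/95⌋−⌊105/95⌋ = 1−1 = 0
n=2: ⌊249/95⌋−⌊177/95⌋ = 2−1 = 1  ← one
n=3: ⌊321/95⌋−⌊249/95⌋ = 3−2 = 1  ← one
n=4: ⌊393/95⌋−⌊321/95⌋ = 4−3 = 1  ← one
n=5: ⌊465/95⌋−⌊393/95⌋ = 4−4 = 0
n=6: ⌊537/95⌋−⌊465/95⌋ = 5−4 = 1  ← one
n=7: ⌊609/95⌋−⌊537/95⌋ = 6−5 = 1  ← one
n=8: ⌊681/95⌋−⌊609/95⌋ = 7−6 = 1  ← one
positions of the first 7 ones: 0 2 3 4 6 7 8

0 2 3 4 6 7 8


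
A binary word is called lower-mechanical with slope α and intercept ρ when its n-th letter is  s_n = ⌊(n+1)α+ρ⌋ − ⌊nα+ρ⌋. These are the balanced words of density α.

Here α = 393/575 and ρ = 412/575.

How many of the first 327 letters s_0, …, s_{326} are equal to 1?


224

#1s = Σ_{n=0}^{326} s_n = Σ_{n=0}^{326} (⌊(n+1)α+ρ⌋ − ⌊nα+ρ⌋)
the sum telescopes: every ⌊nα+ρ⌋ with 0 < n < 327 appears once with + and once with −, leaving ⌊327α+ρ⌋ − ⌊0·α+ρ⌋
327α + ρ = (327·393 + 412) / 575 = 128923/575
ρ = 412/575
⌊128923/575⌋ = 224,  ⌊412/575⌋ = 0
#1s = 224 − 0 = 224


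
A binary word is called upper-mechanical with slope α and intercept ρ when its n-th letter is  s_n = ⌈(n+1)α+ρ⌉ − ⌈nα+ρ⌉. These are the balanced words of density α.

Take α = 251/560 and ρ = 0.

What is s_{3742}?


(n+1)α + ρ = (3743·251) / 560 = 939493/560
nα + ρ     = (3742·251) / 560 = 939242/560
⌈939493/560⌉ = 1678,  ⌈939242/560⌉ = 1678
s_{3742} = 1678 − 1678 = 0

0


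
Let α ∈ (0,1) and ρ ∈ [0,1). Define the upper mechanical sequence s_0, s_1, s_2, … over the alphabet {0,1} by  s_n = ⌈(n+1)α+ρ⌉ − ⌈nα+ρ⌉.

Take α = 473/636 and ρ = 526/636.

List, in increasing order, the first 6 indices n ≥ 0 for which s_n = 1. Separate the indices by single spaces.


0 1 2 4 5 6

n=0: ⌈999/636⌉−⌈526/636⌉ = 2−1 = 1  ← one
n=1: ⌈1472/636⌉−⌈999/636⌉ = 3−2 = 1  ← one
n=2: ⌈1945/636⌉−⌈1472/636⌉ = 4−3 = 1  ← one
n=3: ⌈2418/636⌉−⌈1945/636⌉ = 4−4 = 0
n=4: ⌈2891/636⌉−⌈2418/636⌉ = 5−4 = 1  ← one
n=5: ⌈3364/636⌉−⌈2891/636⌉ = 6−5 = 1  ← one
n=6: ⌈3837/636⌉−⌈3364/636⌉ = 7−6 = 1  ← one
positions of the first 6 ones: 0 1 2 4 5 6


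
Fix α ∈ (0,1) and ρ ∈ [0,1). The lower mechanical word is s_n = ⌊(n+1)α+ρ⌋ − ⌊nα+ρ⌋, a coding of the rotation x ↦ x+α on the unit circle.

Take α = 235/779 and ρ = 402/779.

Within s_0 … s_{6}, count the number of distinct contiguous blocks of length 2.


3

t_n = ⌊(n·235+402)/779⌋ for n = 0 … 7:
  n=0…7: ⌊402/779⌋=0 ⌊637/779⌋=0 ⌊872/779⌋=1 ⌊1107/779⌋=1 ⌊1342/779⌋=1 ⌊1577/779⌋=2 ⌊1812/779⌋=2 ⌊2047/779⌋=2
s_n = t_(n+1) − t_n for n = 0 … 6 gives
prefix = 0100100
slide a length-2 window over [0..1] … [5..6] (6 windows); first occurrence of each distinct factor:
  [  0..  1] 01
  [  1..  2] 10
  [  2..  3] 00
  (the other 3 windows repeat one of these)
distinct factors: {00, 01, 10}
count = 3  (Sturmian bound for length 2 is 3)


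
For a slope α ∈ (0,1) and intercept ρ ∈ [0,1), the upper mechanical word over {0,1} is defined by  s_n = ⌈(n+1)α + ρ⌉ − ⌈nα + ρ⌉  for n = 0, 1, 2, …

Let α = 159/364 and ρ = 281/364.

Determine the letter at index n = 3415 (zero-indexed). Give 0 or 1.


(n+1)α + ρ = (3416·159 + 281) / 364 = 543425/364
nα + ρ     = (3415·159 + 281) / 364 = 543266/364
⌈543425/364⌉ = 1493,  ⌈543266/364⌉ = 1493
s_{3415} = 1493 − 1493 = 0

0


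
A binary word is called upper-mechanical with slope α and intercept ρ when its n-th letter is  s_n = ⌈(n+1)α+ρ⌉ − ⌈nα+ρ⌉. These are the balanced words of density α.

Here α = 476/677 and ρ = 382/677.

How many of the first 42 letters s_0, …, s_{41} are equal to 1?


30

#1s = Σ_{n=0}^{41} s_n = Σ_{n=0}^{41} (⌈(n+1)α+ρ⌉ − ⌈nα+ρ⌉)
the sum telescopes: every ⌈nα+ρ⌉ with 0 < n < 42 appears once with + and once with −, leaving ⌈42α+ρ⌉ − ⌈0·α+ρ⌉
42α + ρ = (42·476 + 382) / 677 = 20374/677
ρ = 382/677
⌈20374/677⌉ = 31,  ⌈382/677⌉ = 1
#1s = 31 − 1 = 30


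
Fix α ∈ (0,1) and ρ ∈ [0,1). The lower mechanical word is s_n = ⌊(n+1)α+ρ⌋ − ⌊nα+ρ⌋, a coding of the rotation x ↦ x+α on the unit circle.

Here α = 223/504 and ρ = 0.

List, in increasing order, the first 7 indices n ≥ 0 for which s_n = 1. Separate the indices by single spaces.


n=0: ⌊223/504⌋−⌊0/504⌋ = 0−0 = 0
n=1: ⌊446/504⌋−⌊223/504⌋ = 0−0 = 0
n=2: ⌊669/504⌋−⌊446/504⌋ = 1−0 = 1  ← one
n=3: ⌊892/504⌋−⌊669/504⌋ = 1−1 = 0
n=4: ⌊1115/504⌋−⌊892/504⌋ = 2−1 = 1  ← one
n=5: ⌊1338/504⌋−⌊1115/504⌋ = 2−2 = 0
n=6: ⌊1561/504⌋−⌊1338/504⌋ = 3−2 = 1  ← one
n=7: ⌊1784/504⌋−⌊1561/504⌋ = 3−3 = 0
n=8: ⌊2007/504⌋−⌊1784/504⌋ = 3−3 = 0
n=9: ⌊2230/504⌋−⌊2007/504⌋ = 4−3 = 1  ← one
n=10: ⌊2453/504⌋−⌊2230/504⌋ = 4−4 = 0
n=11: ⌊2676/504⌋−⌊2453/504⌋ = 5−4 = 1  ← one
n=12: ⌊2899/504⌋−⌊2676/504⌋ = 5−5 = 0
n=13: ⌊3122/504⌋−⌊2899/504⌋ = 6−5 = 1  ← one
n=14: ⌊3345/504⌋−⌊3122/504⌋ = 6−6 = 0
n=15: ⌊3568/504⌋−⌊3345/504⌋ = 7−6 = 1  ← one
positions of the first 7 ones: 2 4 6 9 11 13 15

2 4 6 9 11 13 15


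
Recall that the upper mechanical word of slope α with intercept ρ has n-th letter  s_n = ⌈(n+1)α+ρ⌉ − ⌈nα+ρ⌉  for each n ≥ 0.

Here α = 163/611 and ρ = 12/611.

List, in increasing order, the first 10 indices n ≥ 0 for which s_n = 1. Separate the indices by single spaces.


n=0: ⌈175/611⌉−⌈12/611⌉ = 1−1 = 0
n=1: ⌈338/611⌉−⌈175/611⌉ = 1−1 = 0
n=2: ⌈501/611⌉−⌈338/611⌉ = 1−1 = 0
n=3: ⌈664/611⌉−⌈501/611⌉ = 2−1 = 1  ← one
n=4: ⌈827/611⌉−⌈664/611⌉ = 2−2 = 0
n=5: ⌈990/611⌉−⌈827/611⌉ = 2−2 = 0
n=6: ⌈1153/611⌉−⌈990/611⌉ = 2−2 = 0
n=7: ⌈1316/611⌉−⌈1153/611⌉ = 3−2 = 1  ← one
n=8: ⌈1479/611⌉−⌈1316/611⌉ = 3−3 = 0
n=9: ⌈1642/611⌉−⌈1479/611⌉ = 3−3 = 0
n=10: ⌈1805/611⌉−⌈1642/611⌉ = 3−3 = 0
n=11: ⌈1968/611⌉−⌈1805/611⌉ = 4−3 = 1  ← one
n=12: ⌈2131/611⌉−⌈1968/611⌉ = 4−4 = 0
n=13: ⌈2294/611⌉−⌈2131/611⌉ = 4−4 = 0
n=14: ⌈2457/611⌉−⌈2294/611⌉ = 5−4 = 1  ← one
n=15: ⌈2620/611⌉−⌈2457/611⌉ = 5−5 = 0
n=16: ⌈2783/611⌉−⌈2620/611⌉ = 5−5 = 0
n=17: ⌈2946/611⌉−⌈2783/611⌉ = 5−5 = 0
n=18: ⌈3109/611⌉−⌈2946/611⌉ = 6−5 = 1  ← one
n=19: ⌈3272/611⌉−⌈3109/611⌉ = 6−6 = 0
n=20: ⌈3435/611⌉−⌈3272/611⌉ = 6−6 = 0
n=21: ⌈3598/611⌉−⌈3435/611⌉ = 6−6 = 0
n=22: ⌈3761/611⌉−⌈3598/611⌉ = 7−6 = 1  ← one
n=23: ⌈3924/611⌉−⌈3761/611⌉ = 7−7 = 0
n=24: ⌈4087/611⌉−⌈3924/611⌉ = 7−7 = 0
n=25: ⌈4250/611⌉−⌈4087/611⌉ = 7−7 = 0
n=26: ⌈4413/611⌉−⌈4250/611⌉ = 8−7 = 1  ← one
n=27: ⌈4576/611⌉−⌈4413/611⌉ = 8−8 = 0
n=28: ⌈4739/611⌉−⌈4576/611⌉ = 8−8 = 0
n=29: ⌈4902/611⌉−⌈4739/611⌉ = 9−8 = 1  ← one
n=30: ⌈5065/611⌉−⌈4902/611⌉ = 9−9 = 0
n=31: ⌈5228/611⌉−⌈5065/611⌉ = 9−9 = 0
n=32: ⌈5391/611⌉−⌈5228/611⌉ = 9−9 = 0
n=33: ⌈5554/611⌉−⌈5391/611⌉ = 10−9 = 1  ← one
n=34: ⌈5717/611⌉−⌈5554/611⌉ = 10−10 = 0
n=35: ⌈5880/611⌉−⌈5717/611⌉ = 10−10 = 0
n=36: ⌈6043/611⌉−⌈5880/611⌉ = 10−10 = 0
n=37: ⌈6206/611⌉−⌈6043/611⌉ = 11−10 = 1  ← one
positions of the first 10 ones: 3 7 11 14 18 22 26 29 33 37

3 7 11 14 18 22 26 29 33 37


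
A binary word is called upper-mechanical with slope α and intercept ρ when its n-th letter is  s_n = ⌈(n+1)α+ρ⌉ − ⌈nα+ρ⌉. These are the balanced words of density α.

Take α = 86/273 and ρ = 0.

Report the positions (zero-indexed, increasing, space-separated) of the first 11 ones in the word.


n=0: ⌈86/273⌉−⌈0/273⌉ = 1−0 = 1  ← one
n=1: ⌈172/273⌉−⌈86/273⌉ = 1−1 = 0
n=2: ⌈258/273⌉−⌈172/273⌉ = 1−1 = 0
n=3: ⌈344/273⌉−⌈258/273⌉ = 2−1 = 1  ← one
n=4: ⌈430/273⌉−⌈344/273⌉ = 2−2 = 0
n=5: ⌈516/273⌉−⌈430/273⌉ = 2−2 = 0
n=6: ⌈602/273⌉−⌈516/273⌉ = 3−2 = 1  ← one
n=7: ⌈688/273⌉−⌈602/273⌉ = 3−3 = 0
n=8: ⌈774/273⌉−⌈688/273⌉ = 3−3 = 0
n=9: ⌈860/273⌉−⌈774/273⌉ = 4−3 = 1  ← one
n=10: ⌈946/273⌉−⌈860/273⌉ = 4−4 = 0
n=11: ⌈1032/273⌉−⌈946/273⌉ = 4−4 = 0
n=12: ⌈1118/273⌉−⌈1032/273⌉ = 5−4 = 1  ← one
n=13: ⌈1204/273⌉−⌈1118/273⌉ = 5−5 = 0
n=14: ⌈1290/273⌉−⌈1204/273⌉ = 5−5 = 0
n=15: ⌈1376/273⌉−⌈1290/273⌉ = 6−5 = 1  ← one
n=16: ⌈1462/273⌉−⌈1376/273⌉ = 6−6 = 0
n=17: ⌈1548/273⌉−⌈1462/273⌉ = 6−6 = 0
n=18: ⌈1634/273⌉−⌈1548/273⌉ = 6−6 = 0
n=19: ⌈1720/273⌉−⌈1634/273⌉ = 7−6 = 1  ← one
n=20: ⌈1806/273⌉−⌈1720/273⌉ = 7−7 = 0
n=21: ⌈1892/273⌉−⌈1806/273⌉ = 7−7 = 0
n=22: ⌈1978/273⌉−⌈1892/273⌉ = 8−7 = 1  ← one
n=23: ⌈2064/273⌉−⌈1978/273⌉ = 8−8 = 0
n=24: ⌈2150/273⌉−⌈2064/273⌉ = 8−8 = 0
n=25: ⌈2236/273⌉−⌈2150/273⌉ = 9−8 = 1  ← one
n=26: ⌈2322/273⌉−⌈2236/273⌉ = 9−9 = 0
n=27: ⌈2408/273⌉−⌈2322/273⌉ = 9−9 = 0
n=28: ⌈2494/273⌉−⌈2408/273⌉ = 10−9 = 1  ← one
n=29: ⌈2580/273⌉−⌈2494/273⌉ = 10−10 = 0
n=30: ⌈2666/273⌉−⌈2580/273⌉ = 10−10 = 0
n=31: ⌈2752/273⌉−⌈2666/273⌉ = 11−10 = 1  ← one
positions of the first 11 ones: 0 3 6 9 12 15 19 22 25 28 31

0 3 6 9 12 15 19 22 25 28 31


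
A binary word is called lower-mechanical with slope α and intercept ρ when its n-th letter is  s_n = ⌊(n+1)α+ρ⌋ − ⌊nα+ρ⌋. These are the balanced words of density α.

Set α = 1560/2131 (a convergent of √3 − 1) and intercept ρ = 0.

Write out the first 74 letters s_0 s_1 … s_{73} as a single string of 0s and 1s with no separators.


n=0: ⌊(1·1560)/2131⌋ − ⌊(0·1560)/2131⌋ = ⌊1560/2131⌋ − ⌊0/2131⌋ = 0 − 0 = 0
n=1: ⌊(2·1560)/2131⌋ − ⌊(1·1560)/2131⌋ = ⌊3120/2131⌋ − ⌊1560/2131⌋ = 1 − 0 = 1
n=2: ⌊(3·1560)/2131⌋ − ⌊(2·1560)/2131⌋ = ⌊4680/2131⌋ − ⌊3120/2131⌋ = 2 − 1 = 1
n=3: ⌊(4·1560)/2131⌋ − ⌊(3·1560)/2131⌋ = ⌊6240/2131⌋ − ⌊4680/2131⌋ = 2 − 2 = 0
n=4: ⌊(5·1560)/2131⌋ − ⌊(4·1560)/2131⌋ = ⌊7800/2131⌋ − ⌊6240/2131⌋ = 3 − 2 = 1
n=5: ⌊(6·1560)/2131⌋ − ⌊(5·1560)/2131⌋ = ⌊9360/2131⌋ − ⌊7800/2131⌋ = 4 − 3 = 1
n=6: ⌊(7·1560)/2131⌋ − ⌊(6·1560)/2131⌋ = ⌊10920/2131⌋ − ⌊9360/2131⌋ = 5 − 4 = 1
n=7: ⌊(8·1560)/2131⌋ − ⌊(7·1560)/2131⌋ = ⌊12480/2131⌋ − ⌊10920/2131⌋ = 5 − 5 = 0
n=8: ⌊(9·1560)/2131⌋ − ⌊(8·1560)/2131⌋ = ⌊14040/2131⌋ − ⌊12480/2131⌋ = 6 − 5 = 1
n=9: ⌊(10·1560)/2131⌋ − ⌊(9·1560)/2131⌋ = ⌊15600/2131⌋ − ⌊14040/2131⌋ = 7 − 6 = 1
n=10: ⌊(11·1560)/2131⌋ − ⌊(10·1560)/2131⌋ = ⌊17160/2131⌋ − ⌊15600/2131⌋ = 8 − 7 = 1
n=11: ⌊(12·1560)/2131⌋ − ⌊(11·1560)/2131⌋ = ⌊18720/2131⌋ − ⌊17160/2131⌋ = 8 − 8 = 0
n=12: ⌊(13·1560)/2131⌋ − ⌊(12·1560)/2131⌋ = ⌊20280/2131⌋ − ⌊18720/2131⌋ = 9 − 8 = 1
n=13: ⌊(14·1560)/2131⌋ − ⌊(13·1560)/2131⌋ = ⌊21840/2131⌋ − ⌊20280/2131⌋ = 10 − 9 = 1
n=14: ⌊(15·1560)/2131⌋ − ⌊(14·1560)/2131⌋ = ⌊23400/2131⌋ − ⌊21840/2131⌋ = 10 − 10 = 0
n=15: ⌊(16·1560)/2131⌋ − ⌊(15·1560)/2131⌋ = ⌊24960/2131⌋ − ⌊23400/2131⌋ = 11 − 10 = 1
n=16: ⌊(17·1560)/2131⌋ − ⌊(16·1560)/2131⌋ = ⌊26520/2131⌋ − ⌊24960/2131⌋ = 12 − 11 = 1
n=17: ⌊(18·1560)/2131⌋ − ⌊(17·1560)/2131⌋ = ⌊28080/2131⌋ − ⌊26520/2131⌋ = 13 − 12 = 1
n=18: ⌊(19·1560)/2131⌋ − ⌊(18·1560)/2131⌋ = ⌊29640/2131⌋ − ⌊28080/2131⌋ = 13 − 13 = 0
n=19: ⌊(20·1560)/2131⌋ − ⌊(19·1560)/2131⌋ = ⌊31200/2131⌋ − ⌊29640/2131⌋ = 14 − 13 = 1
n=20: ⌊(21·1560)/2131⌋ − ⌊(20·1560)/2131⌋ = ⌊32760/2131⌋ − ⌊31200/2131⌋ = 15 − 14 = 1
n=21: ⌊(22·1560)/2131⌋ − ⌊(21·1560)/2131⌋ = ⌊34320/2131⌋ − ⌊32760/2131⌋ = 16 − 15 = 1
n=22: ⌊(23·1560)/2131⌋ − ⌊(22·1560)/2131⌋ = ⌊35880/2131⌋ − ⌊34320/2131⌋ = 16 − 16 = 0
n=23: ⌊(24·1560)/2131⌋ − ⌊(23·1560)/2131⌋ = ⌊37440/2131⌋ − ⌊35880/2131⌋ = 17 − 16 = 1
n=24: ⌊(25·1560)/2131⌋ − ⌊(24·1560)/2131⌋ = ⌊39000/2131⌋ − ⌊37440/2131⌋ = 18 − 17 = 1
n=25: ⌊(26·1560)/2131⌋ − ⌊(25·1560)/2131⌋ = ⌊40560/2131⌋ − ⌊39000/2131⌋ = 19 − 18 = 1
n=26: ⌊(27·1560)/2131⌋ − ⌊(26·1560)/2131⌋ = ⌊42120/2131⌋ − ⌊40560/2131⌋ = 19 − 19 = 0
n=27: ⌊(28·1560)/2131⌋ − ⌊(27·1560)/2131⌋ = ⌊43680/2131⌋ − ⌊42120/2131⌋ = 20 − 19 = 1
n=28: ⌊(29·1560)/2131⌋ − ⌊(28·1560)/2131⌋ = ⌊45240/2131⌋ − ⌊43680/2131⌋ = 21 − 20 = 1
n=29: ⌊(30·1560)/2131⌋ − ⌊(29·1560)/2131⌋ = ⌊46800/2131⌋ − ⌊45240/2131⌋ = 21 − 21 = 0
n=30: ⌊(31·1560)/2131⌋ − ⌊(30·1560)/2131⌋ = ⌊48360/2131⌋ − ⌊46800/2131⌋ = 22 − 21 = 1
n=31: ⌊(32·1560)/2131⌋ − ⌊(31·1560)/2131⌋ = ⌊49920/2131⌋ − ⌊48360/2131⌋ = 23 − 22 = 1
n=32: ⌊(33·1560)/2131⌋ − ⌊(32·1560)/2131⌋ = ⌊51480/2131⌋ − ⌊49920/2131⌋ = 24 − 23 = 1
n=33: ⌊(34·1560)/2131⌋ − ⌊(33·1560)/2131⌋ = ⌊53040/2131⌋ − ⌊51480/2131⌋ = 24 − 24 = 0
n=34: ⌊(35·1560)/2131⌋ − ⌊(34·1560)/2131⌋ = ⌊54600/2131⌋ − ⌊53040/2131⌋ = 25 − 24 = 1
n=35: ⌊(36·1560)/2131⌋ − ⌊(35·1560)/2131⌋ = ⌊56160/2131⌋ − ⌊54600/2131⌋ = 26 − 25 = 1
n=36: ⌊(37·1560)/2131⌋ − ⌊(36·1560)/2131⌋ = ⌊57720/2131⌋ − ⌊56160/2131⌋ = 27 − 26 = 1
n=37: ⌊(38·1560)/2131⌋ − ⌊(37·1560)/2131⌋ = ⌊59280/2131⌋ − ⌊57720/2131⌋ = 27 − 27 = 0
n=38: ⌊(39·1560)/2131⌋ − ⌊(38·1560)/2131⌋ = ⌊60840/2131⌋ − ⌊59280/2131⌋ = 28 − 27 = 1
n=39: ⌊(40·1560)/2131⌋ − ⌊(39·1560)/2131⌋ = ⌊62400/2131⌋ − ⌊60840/2131⌋ = 29 − 28 = 1
n=40: ⌊(41·1560)/2131⌋ − ⌊(40·1560)/2131⌋ = ⌊63960/2131⌋ − ⌊62400/2131⌋ = 30 − 29 = 1
n=41: ⌊(42·1560)/2131⌋ − ⌊(41·1560)/2131⌋ = ⌊65520/2131⌋ − ⌊63960/2131⌋ = 30 − 30 = 0
n=42: ⌊(43·1560)/2131⌋ − ⌊(42·1560)/2131⌋ = ⌊67080/2131⌋ − ⌊65520/2131⌋ = 31 − 30 = 1
n=43: ⌊(44·1560)/2131⌋ − ⌊(43·1560)/2131⌋ = ⌊68640/2131⌋ − ⌊67080/2131⌋ = 32 − 31 = 1
n=44: ⌊(45·1560)/2131⌋ − ⌊(44·1560)/2131⌋ = ⌊70200/2131⌋ − ⌊68640/2131⌋ = 32 − 32 = 0
n=45: ⌊(46·1560)/2131⌋ − ⌊(45·1560)/2131⌋ = ⌊71760/2131⌋ − ⌊70200/2131⌋ = 33 − 32 = 1
n=46: ⌊(47·1560)/2131⌋ − ⌊(46·1560)/2131⌋ = ⌊73320/2131⌋ − ⌊71760/2131⌋ = 34 − 33 = 1
n=47: ⌊(48·1560)/2131⌋ − ⌊(47·1560)/2131⌋ = ⌊74880/2131⌋ − ⌊73320/2131⌋ = 35 − 34 = 1
n=48: ⌊(49·1560)/2131⌋ − ⌊(48·1560)/2131⌋ = ⌊76440/2131⌋ − ⌊74880/2131⌋ = 35 − 35 = 0
n=49: ⌊(50·1560)/2131⌋ − ⌊(49·1560)/2131⌋ = ⌊78000/2131⌋ − ⌊76440/2131⌋ = 36 − 35 = 1
n=50: ⌊(51·1560)/2131⌋ − ⌊(50·1560)/2131⌋ = ⌊79560/2131⌋ − ⌊78000/2131⌋ = 37 − 36 = 1
n=51: ⌊(52·1560)/2131⌋ − ⌊(51·1560)/2131⌋ = ⌊81120/2131⌋ − ⌊79560/2131⌋ = 38 − 37 = 1
n=52: ⌊(53·1560)/2131⌋ − ⌊(52·1560)/2131⌋ = ⌊82680/2131⌋ − ⌊81120/2131⌋ = 38 − 38 = 0
n=53: ⌊(54·1560)/2131⌋ − ⌊(53·1560)/2131⌋ = ⌊84240/2131⌋ − ⌊82680/2131⌋ = 39 − 38 = 1
n=54: ⌊(55·1560)/2131⌋ − ⌊(54·1560)/2131⌋ = ⌊85800/2131⌋ − ⌊84240/2131⌋ = 40 − 39 = 1
n=55: ⌊(56·1560)/2131⌋ − ⌊(55·1560)/2131⌋ = ⌊87360/2131⌋ − ⌊85800/2131⌋ = 40 − 40 = 0
n=56: ⌊(57·1560)/2131⌋ − ⌊(56·1560)/2131⌋ = ⌊88920/2131⌋ − ⌊87360/2131⌋ = 41 − 40 = 1
n=57: ⌊(58·1560)/2131⌋ − ⌊(57·1560)/2131⌋ = ⌊90480/2131⌋ − ⌊88920/2131⌋ = 42 − 41 = 1
n=58: ⌊(59·1560)/2131⌋ − ⌊(58·1560)/2131⌋ = ⌊92040/2131⌋ − ⌊90480/2131⌋ = 43 − 42 = 1
n=59: ⌊(60·1560)/2131⌋ − ⌊(59·1560)/2131⌋ = ⌊93600/2131⌋ − ⌊92040/2131⌋ = 43 − 43 = 0
n=60: ⌊(61·1560)/2131⌋ − ⌊(60·1560)/2131⌋ = ⌊95160/2131⌋ − ⌊93600/2131⌋ = 44 − 43 = 1
n=61: ⌊(62·1560)/2131⌋ − ⌊(61·1560)/2131⌋ = ⌊96720/2131⌋ − ⌊95160/2131⌋ = 45 − 44 = 1
n=62: ⌊(63·1560)/2131⌋ − ⌊(62·1560)/2131⌋ = ⌊98280/2131⌋ − ⌊96720/2131⌋ = 46 − 45 = 1
n=63: ⌊(64·1560)/2131⌋ − ⌊(63·1560)/2131⌋ = ⌊99840/2131⌋ − ⌊98280/2131⌋ = 46 − 46 = 0
n=64: ⌊(65·1560)/2131⌋ − ⌊(64·1560)/2131⌋ = ⌊101400/2131⌋ − ⌊99840/2131⌋ = 47 − 46 = 1
n=65: ⌊(66·1560)/2131⌋ − ⌊(65·1560)/2131⌋ = ⌊102960/2131⌋ − ⌊101400/2131⌋ = 48 − 47 = 1
n=66: ⌊(67·1560)/2131⌋ − ⌊(66·1560)/2131⌋ = ⌊104520/2131⌋ − ⌊102960/2131⌋ = 49 − 48 = 1
n=67: ⌊(68·1560)/2131⌋ − ⌊(67·1560)/2131⌋ = ⌊106080/2131⌋ − ⌊104520/2131⌋ = 49 − 49 = 0
n=68: ⌊(69·1560)/2131⌋ − ⌊(68·1560)/2131⌋ = ⌊107640/2131⌋ − ⌊106080/2131⌋ = 50 − 49 = 1
n=69: ⌊(70·1560)/2131⌋ − ⌊(69·1560)/2131⌋ = ⌊109200/2131⌋ − ⌊107640/2131⌋ = 51 − 50 = 1
n=70: ⌊(71·1560)/2131⌋ − ⌊(70·1560)/2131⌋ = ⌊110760/2131⌋ − ⌊109200/2131⌋ = 51 − 51 = 0
n=71: ⌊(72·1560)/2131⌋ − ⌊(71·1560)/2131⌋ = ⌊112320/2131⌋ − ⌊110760/2131⌋ = 52 − 51 = 1
n=72: ⌊(73·1560)/2131⌋ − ⌊(72·1560)/2131⌋ = ⌊113880/2131⌋ − ⌊112320/2131⌋ = 53 − 52 = 1
n=73: ⌊(74·1560)/2131⌋ − ⌊(73·1560)/2131⌋ = ⌊115440/2131⌋ − ⌊113880/2131⌋ = 54 − 53 = 1

01101110111011011101110111011011101110111011011101110110111011101110110111
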